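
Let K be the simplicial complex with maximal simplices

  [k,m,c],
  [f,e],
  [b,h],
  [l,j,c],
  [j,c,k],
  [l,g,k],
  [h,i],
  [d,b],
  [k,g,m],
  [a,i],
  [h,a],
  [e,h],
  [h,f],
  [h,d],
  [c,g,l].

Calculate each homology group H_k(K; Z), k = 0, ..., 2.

Take the total order a < b < c < d < e < f < g < h < i < j < k < l < m on the vertex set. Then K (dimension 2) consists of the simplices:

  0-simplices (13): a, b, c, d, e, f, g, h, i, j, k, l, m
  1-simplices (21): ah, ai, bd, bh, cg, cj, ck, cl, cm, dh, ef, eh, fh, gk, gl, gm, hi, jk, jl, kl, km
  2-simplices (6): cgl, cjk, cjl, ckm, gkl, gkm

Hence C_0 ≅ Z^13, C_1 ≅ Z^21, C_2 ≅ Z^6.

The boundary map ∂_1: C_1 → C_0 is given by ∂[p,q] = [q] − [p].
This gives a 13×21 integer matrix of rank 11; reducing to Smith normal form yields diagonal entries (1,1,1,1,1,1,1,1,1,1,1).

Boundary ∂_2: C_2 → C_1 maps a triangle to the signed sum of its edges. For instance
  ∂cjk = jk − ck + cj,
  ∂gkl = kl − gl + gk.
The 21×6 boundary matrix has rank 6 and Smith normal form diag(1,1,1,1,1,1).

From H_k ≅ ker(∂_k) / im(∂_{k+1}) we obtain:

  H_0: rank C_0 − rank ∂_1 = 13 − 11 = 2, and the invariant factors of ∂_1 are all 1, so H_0 ≅ Z^2.
  H_1: rank ker ∂_1 − rank ∂_2 = (21 − 11) − 6 = 4, and the invariant factors of ∂_2 are all 1, so H_1 ≅ Z^4.
  H_2: rank ker ∂_2 − rank ∂_3 = (6 − 6) − 0 = 0, and there is no ∂_3, so H_2 ≅ 0.

As a check, the Euler characteristic is 13 − 21 + 6 = -2, which agrees with 2 − 4 + 0 = -2.

H_0 ≅ Z^2,  H_1 ≅ Z^4,  H_2 = 0.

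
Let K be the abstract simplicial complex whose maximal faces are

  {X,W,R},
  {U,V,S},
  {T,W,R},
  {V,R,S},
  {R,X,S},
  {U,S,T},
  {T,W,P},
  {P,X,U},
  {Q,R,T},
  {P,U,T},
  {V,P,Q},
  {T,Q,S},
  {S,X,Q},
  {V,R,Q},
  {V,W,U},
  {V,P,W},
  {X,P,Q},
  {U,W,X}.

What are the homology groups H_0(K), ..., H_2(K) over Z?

H_0 ≅ Z,  H_1 ≅ Z ⊕ Z/2,  H_2 = 0.

Fix the vertex order P < Q < R < S < T < U < V < W < X and write every simplex with vertices in increasing order. Then dim K = 2 and the simplices of K are:

  0-simplices (9): P, Q, R, S, T, U, V, W, X
  1-simplices (27): PQ, PT, PU, PV, PW, PX, QR, QS, QT, QV, QX, RS, RT, RV, RW, RX, ST, SU, SV, SX, TU, TW, UV, UW, UX, VW, WX
  2-simplices (18): PQV, PQX, PTU, PTW, PUX, PVW, QRT, QRV, QST, QSX, RSV, RSX, RTW, RWX, STU, SUV, UVW, UWX

so the chain groups are C_0 ≅ Z^9, C_1 ≅ Z^27, C_2 ≅ Z^18.

∂_1: C_1 → C_0 maps an edge to its endpoints' difference, ∂[p,q] = q − p.
As a 9×27 matrix over Z this has rank 8, with invariant factors (1,1,1,1,1,1,1,1).

Boundary ∂_2: C_2 → C_1 sends each 2-simplex [p,q,r] to [q,r] − [p,r] + [p,q]. For instance
  ∂UVW = VW − UW + UV,
  ∂SUV = UV − SV + SU.
This gives a 27×18 integer matrix of rank 18; reducing to Smith normal form yields diagonal entries (1,1,1,1,1,1,1,1,1,1,1,1,1,1,1,1,1,2).

Now H_k = ker ∂_k / im ∂_{k+1}, so:

  H_0: rank C_0 − rank ∂_1 = 9 − 8 = 1, and the invariant factors of ∂_1 are all 1, so H_0 ≅ Z.
  H_1: rank ker ∂_1 − rank ∂_2 = (27 − 8) − 18 = 1, and ∂_2 has invariant factor 2 > 1, so H_1 ≅ Z ⊕ Z/2.
  H_2: rank ker ∂_2 − rank ∂_3 = (18 − 18) − 0 = 0, and there is no ∂_3, so H_2 ≅ 0.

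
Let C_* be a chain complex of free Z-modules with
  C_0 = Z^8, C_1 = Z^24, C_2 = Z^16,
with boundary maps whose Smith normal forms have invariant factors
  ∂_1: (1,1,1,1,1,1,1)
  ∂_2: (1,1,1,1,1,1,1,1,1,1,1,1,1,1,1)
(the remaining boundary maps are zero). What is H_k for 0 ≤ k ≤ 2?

H_0: b_0 = 8 − 0 − 7 = 1; torsion from ∂_1 factors > 1: none. So H_0 = Z.
H_1: b_1 = 24 − 7 − 15 = 2; torsion from ∂_2 factors > 1: none. So H_1 = Z^2.
H_2: b_2 = 16 − 15 − 0 = 1; torsion from ∂_3 factors > 1: none. So H_2 = Z.

H_0 = Z,  H_1 = Z^2,  H_2 = Z.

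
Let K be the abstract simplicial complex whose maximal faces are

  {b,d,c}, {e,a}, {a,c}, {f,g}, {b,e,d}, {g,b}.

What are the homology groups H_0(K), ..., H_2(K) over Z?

Take the total order a < b < c < d < e < f < g on the vertex set. Then K (dimension 2) consists of the simplices:

  0-simplices (7): a, b, c, d, e, f, g
  1-simplices (9): ac, ae, bc, bd, be, bg, cd, de, fg
  2-simplices (2): bcd, bde

so the chain groups are C_0 ≅ Z^7, C_1 ≅ Z^9, C_2 ≅ Z^2.

The boundary map ∂_1: C_1 → C_0 is given by ∂[p,q] = [q] − [p].
This gives a 7×9 integer matrix of rank 6; reducing to Smith normal form yields diagonal entries (1,1,1,1,1,1).

∂_2: C_2 → C_1 sends each 2-simplex [p,q,r] to [q,r] − [p,r] + [p,q]. For instance
  ∂bde = de − be + bd,
  ∂bcd = cd − bd + bc.
As a 9×2 matrix over Z this has rank 2, with invariant factors (1,1).

Reading off H_k = ker ∂_k / im ∂_{k+1}:

  H_0: rank C_0 − rank ∂_1 = 7 − 6 = 1, and the invariant factors of ∂_1 are all 1, so H_0 = Z.
  H_1: rank ker ∂_1 − rank ∂_2 = (9 − 6) − 2 = 1, and the invariant factors of ∂_2 are all 1, so H_1 = Z.
  H_2: rank ker ∂_2 − rank ∂_3 = (2 − 2) − 0 = 0, and there is no ∂_3, so H_2 = 0.

H_0 = Z,  H_1 = Z,  H_2 = 0.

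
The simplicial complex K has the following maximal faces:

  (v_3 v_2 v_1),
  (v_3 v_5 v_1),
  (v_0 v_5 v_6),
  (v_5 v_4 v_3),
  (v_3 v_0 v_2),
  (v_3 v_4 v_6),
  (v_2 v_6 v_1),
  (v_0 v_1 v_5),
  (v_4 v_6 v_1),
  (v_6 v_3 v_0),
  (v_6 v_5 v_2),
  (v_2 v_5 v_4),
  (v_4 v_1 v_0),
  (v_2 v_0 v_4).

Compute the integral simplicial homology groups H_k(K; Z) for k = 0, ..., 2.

Fix the vertex order v_0 < v_1 < v_2 < v_3 < v_4 < v_5 < v_6 and write every simplex with vertices in increasing order. Then dim K = 2 and the simplices of K are:

  0-simplices (7): [v_0], [v_1], [v_2], [v_3], [v_4], [v_5], [v_6]
  1-simplices (21): (21 of them)
  2-simplices (14): (14 of them)

giving chain groups C_0 ≅ Z^7, C_1 ≅ Z^21, C_2 ≅ Z^14.

∂_1: C_1 → C_0 maps an edge to its endpoints' difference, ∂[p,q] = q − p.
The resulting 7×21 matrix has rank 6, and its Smith normal form has invariant factors (1,1,1,1,1,1).

∂_2: C_2 → C_1 acts by ∂[p,q,r] = [q,r] − [p,r] + [p,q]. For instance
  ∂[v_3,v_4,v_6] = [v_4,v_6] − [v_3,v_6] + [v_3,v_4],
  ∂[v_3,v_4,v_5] = [v_4,v_5] − [v_3,v_5] + [v_3,v_4].
As a 21×14 matrix over Z this has rank 13, with invariant factors (1,1,1,1,1,1,1,1,1,1,1,1,1).

Now H_k = ker ∂_k / im ∂_{k+1}, so:

  H_0: rank C_0 − rank ∂_1 = 7 − 6 = 1, and the invariant factors of ∂_1 are all 1, so H_0 = Z.
  H_1: rank ker ∂_1 − rank ∂_2 = (21 − 6) − 13 = 2, and the invariant factors of ∂_2 are all 1, so H_1 = Z^2.
  H_2: rank ker ∂_2 − rank ∂_3 = (14 − 13) − 0 = 1, and there is no ∂_3, so H_2 = Z.

As a check, the Euler characteristic is 7 − 21 + 14 = 0, which agrees with 1 − 2 + 1 = 0.
(K is a triangulation of the torus T^2.)

H_0 = Z,  H_1 = Z^2,  H_2 = Z.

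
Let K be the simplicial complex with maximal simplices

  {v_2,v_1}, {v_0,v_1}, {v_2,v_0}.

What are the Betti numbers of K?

b_0 = 1, b_1 = 1.

Fix the vertex order v_0 < v_1 < v_2 and write every simplex with vertices in increasing order. Then dim K = 1 and the simplices of K are:

  0-simplices (3): [v_0], [v_1], [v_2]
  1-simplices (3): [v_0,v_1], [v_0,v_2], [v_1,v_2]

Hence C_0 ≅ Z^3, C_1 ≅ Z^3.

The boundary map ∂_1: C_1 → C_0 is given by ∂[p,q] = [q] − [p]. For instance
  ∂[v_0,v_2] = [v_2] − [v_0].
The 3×3 boundary matrix has rank 2 and Smith normal form diag(1,1).

From H_k ≅ ker(∂_k) / im(∂_{k+1}) we obtain:

  H_0: rank C_0 − rank ∂_1 = 3 − 2 = 1, and the invariant factors of ∂_1 are all 1, so H_0 = Z.
  H_1: rank ker ∂_1 − rank ∂_2 = (3 − 2) − 0 = 1, and there is no ∂_2, so H_1 = Z.

Hence the Betti numbers are b_0 = 1, b_1 = 1.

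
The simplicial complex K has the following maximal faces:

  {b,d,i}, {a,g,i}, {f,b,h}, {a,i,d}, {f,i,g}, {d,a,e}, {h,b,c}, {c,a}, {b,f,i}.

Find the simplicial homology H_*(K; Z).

Take the total order a < b < c < d < e < f < g < h < i on the vertex set. Then K (dimension 2) consists of the simplices:

  0-simplices (9): a, b, c, d, e, f, g, h, i
  1-simplices (17): ac, ad, ae, ag, ai, bc, bd, bf, bh, bi, ch, de, di, fg, fh, fi, gi
  2-simplices (8): ade, adi, agi, bch, bdi, bfh, bfi, fgi

giving chain groups C_0 ≅ Z^9, C_1 ≅ Z^17, C_2 ≅ Z^8.

Boundary ∂_1: C_1 → C_0 is given by ∂[p,q] = [q] − [p]. For instance
  ∂fi = i − f.
The 9×17 boundary matrix has rank 8 and Smith normal form diag(1,1,1,1,1,1,1,1).

The boundary map ∂_2: C_2 → C_1 sends each 2-simplex [p,q,r] to [q,r] − [p,r] + [p,q]. For instance
  ∂ade = de − ae + ad,
  ∂agi = gi − ai + ag.
The resulting 17×8 matrix has rank 8, and its Smith normal form has invariant factors (1,1,1,1,1,1,1,1).

Now H_k = ker ∂_k / im ∂_{k+1}, so:

  H_0: rank C_0 − rank ∂_1 = 9 − 8 = 1, and the invariant factors of ∂_1 are all 1, so H_0 ≅ Z.
  H_1: rank ker ∂_1 − rank ∂_2 = (17 − 8) − 8 = 1, and the invariant factors of ∂_2 are all 1, so H_1 ≅ Z.
  H_2: rank ker ∂_2 − rank ∂_3 = (8 − 8) − 0 = 0, and there is no ∂_3, so H_2 ≅ 0.

As a check, the Euler characteristic is 9 − 17 + 8 = 0, which agrees with 1 − 1 + 0 = 0.

H_0 = Z,  H_1 = Z,  H_2 = 0.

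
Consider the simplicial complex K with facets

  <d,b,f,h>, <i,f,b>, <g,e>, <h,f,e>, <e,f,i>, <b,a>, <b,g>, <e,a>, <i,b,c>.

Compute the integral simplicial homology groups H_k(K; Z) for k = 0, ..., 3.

H_0 ≅ Z,  H_1 ≅ Z^2,  H_2 = 0,  H_3 = 0.

K has 9 vertices, 17 edges, 8 triangles, 1 3-simplex.
rank ∂_0 = 0, rank ∂_1 = 8 ⇒ b_0 = 9 − 0 − 8 = 1; all invariant factors of ∂_1 are 1 so no torsion. So H_0 ≅ Z.
rank ∂_1 = 8, rank ∂_2 = 7 ⇒ b_1 = 17 − 8 − 7 = 2; all invariant factors of ∂_2 are 1 so no torsion. So H_1 ≅ Z^2.
rank ∂_2 = 7, rank ∂_3 = 1 ⇒ b_2 = 8 − 7 − 1 = 0; all invariant factors of ∂_3 are 1 so no torsion. So H_2 ≅ 0.
rank ∂_3 = 1, rank ∂_4 = 0 ⇒ b_3 = 1 − 1 − 0 = 0. So H_3 ≅ 0.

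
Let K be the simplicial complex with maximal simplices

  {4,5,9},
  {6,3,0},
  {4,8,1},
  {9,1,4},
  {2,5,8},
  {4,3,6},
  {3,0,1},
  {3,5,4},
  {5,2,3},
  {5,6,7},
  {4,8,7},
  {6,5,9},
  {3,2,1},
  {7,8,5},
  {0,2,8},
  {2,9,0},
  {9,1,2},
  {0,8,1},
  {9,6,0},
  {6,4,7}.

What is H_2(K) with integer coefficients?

H_2 ≅ 0.

K has 10 vertices, 30 edges, 20 triangles.
rank ∂_2 = 20, rank ∂_3 = 0 ⇒ b_2 = 20 − 20 − 0 = 0. So H_2 ≅ 0.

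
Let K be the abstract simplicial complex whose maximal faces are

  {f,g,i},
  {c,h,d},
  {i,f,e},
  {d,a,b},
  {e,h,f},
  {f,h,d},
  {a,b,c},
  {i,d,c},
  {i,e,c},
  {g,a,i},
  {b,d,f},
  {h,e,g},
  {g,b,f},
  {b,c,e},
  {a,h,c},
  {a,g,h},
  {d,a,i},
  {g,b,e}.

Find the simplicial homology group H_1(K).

Fix the vertex order a < b < c < d < e < f < g < h < i and write every simplex with vertices in increasing order. Then dim K = 2 and the simplices of K are:

  0-simplices (9): a, b, c, d, e, f, g, h, i
  1-simplices (27): ab, ac, ad, ag, ah, ai, bc, bd, be, bf, bg, cd, ce, ch, ci, df, dh, di, ef, eg, eh, ei, fg, fh, fi, gh, gi
  2-simplices (18): abc, abd, ach, adi, agh, agi, bce, bdf, beg, bfg, cdh, cdi, cei, dfh, efh, efi, egh, fgi

so the chain groups are C_0 ≅ Z^9, C_1 ≅ Z^27, C_2 ≅ Z^18.

The boundary map ∂_1: C_1 → C_0 maps an edge to its endpoints' difference, ∂[p,q] = q − p. For instance
  ∂ah = h − a.
This gives a 9×27 integer matrix of rank 8; reducing to Smith normal form yields diagonal entries (1,1,1,1,1,1,1,1).

The boundary map ∂_2: C_2 → C_1 sends each 2-simplex [p,q,r] to [q,r] − [p,r] + [p,q]. For instance
  ∂ach = ch − ah + ac,
  ∂bce = ce − be + bc.
As a 27×18 matrix over Z this has rank 18, with invariant factors (1,1,1,1,1,1,1,1,1,1,1,1,1,1,1,1,1,2).

Now H_k = ker ∂_k / im ∂_{k+1}, so:

  H_1: rank ker ∂_1 − rank ∂_2 = (27 − 8) − 18 = 1, and ∂_2 has invariant factor 2 > 1, so H_1 = Z ⊕ Z/2.

H_1 ≅ Z ⊕ Z/2.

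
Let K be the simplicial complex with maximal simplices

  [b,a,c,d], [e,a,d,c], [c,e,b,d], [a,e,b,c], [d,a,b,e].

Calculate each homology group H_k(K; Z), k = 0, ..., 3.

Take the total order a < b < c < d < e on the vertex set. Then K (dimension 3) consists of the simplices:

  0-simplices (5): a, b, c, d, e
  1-simplices (10): ab, ac, ad, ae, bc, bd, be, cd, ce, de
  2-simplices (10): abc, abd, abe, acd, ace, ade, bcd, bce, bde, cde
  3-simplices (5): abcd, abce, abde, acde, bcde

giving chain groups C_0 ≅ Z^5, C_1 ≅ Z^10, C_2 ≅ Z^10, C_3 ≅ Z^5.

The boundary map ∂_1: C_1 → C_0 is given by ∂[p,q] = [q] − [p]. For instance
  ∂ae = e − a.
This gives a 5×10 integer matrix of rank 4; reducing to Smith normal form yields diagonal entries (1,1,1,1).

Boundary ∂_2: C_2 → C_1 acts by ∂[p,q,r] = [q,r] − [p,r] + [p,q]. For instance
  ∂bde = de − be + bd,
  ∂bcd = cd − bd + bc.
As a 10×10 matrix over Z this has rank 6, with invariant factors (1,1,1,1,1,1).

The boundary map ∂_3: C_3 → C_2 sends each 3-simplex σ to the alternating sum Σ_i (−1)^i (σ with its i-th vertex removed). For instance
  ∂acde = cde − ade + ace − acd,
  ∂bcde = cde − bde + bce − bcd.
The 10×5 boundary matrix has rank 4 and Smith normal form diag(1,1,1,1).

From H_k ≅ ker(∂_k) / im(∂_{k+1}) we obtain:

  H_0: rank C_0 − rank ∂_1 = 5 − 4 = 1, and the invariant factors of ∂_1 are all 1, so H_0 = Z.
  H_1: rank ker ∂_1 − rank ∂_2 = (10 − 4) − 6 = 0, and the invariant factors of ∂_2 are all 1, so H_1 = 0.
  H_2: rank ker ∂_2 − rank ∂_3 = (10 − 6) − 4 = 0, and the invariant factors of ∂_3 are all 1, so H_2 = 0.
  H_3: rank ker ∂_3 − rank ∂_4 = (5 − 4) − 0 = 1, and there is no ∂_4, so H_3 = Z.

As a check, the Euler characteristic is 5 − 10 + 10 − 5 = 0, which agrees with 1 − 0 + 0 − 1 = 0.

H_0 ≅ Z,  H_1 = 0,  H_2 = 0,  H_3 ≅ Z.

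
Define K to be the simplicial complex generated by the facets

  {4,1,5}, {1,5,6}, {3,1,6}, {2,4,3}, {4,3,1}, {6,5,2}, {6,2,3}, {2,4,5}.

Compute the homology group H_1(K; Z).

H_1 ≅ 0.

K has 6 vertices, 12 edges, 8 triangles.
rank ∂_1 = 5, rank ∂_2 = 7 ⇒ b_1 = 12 − 5 − 7 = 0; all invariant factors of ∂_2 are 1 so no torsion. So H_1 ≅ 0.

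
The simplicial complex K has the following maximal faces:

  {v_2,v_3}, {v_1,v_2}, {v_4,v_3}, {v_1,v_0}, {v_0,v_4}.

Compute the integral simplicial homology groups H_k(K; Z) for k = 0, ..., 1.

Take the total order v_0 < v_1 < v_2 < v_3 < v_4 on the vertex set. Then K (dimension 1) consists of the simplices:

  0-simplices (5): [v_0], [v_1], [v_2], [v_3], [v_4]
  1-simplices (5): [v_0,v_1], [v_0,v_4], [v_1,v_2], [v_2,v_3], [v_3,v_4]

Hence C_0 ≅ Z^5, C_1 ≅ Z^5.

The boundary map ∂_1: C_1 → C_0 is given by ∂[p,q] = [q] − [p].
The 5×5 boundary matrix has rank 4 and Smith normal form diag(1,1,1,1).

Computing H_k = (kernel of ∂_k) / (image of ∂_{k+1}):

  H_0: rank C_0 − rank ∂_1 = 5 − 4 = 1, and the invariant factors of ∂_1 are all 1, so H_0 = Z.
  H_1: rank ker ∂_1 − rank ∂_2 = (5 − 4) − 0 = 1, and there is no ∂_2, so H_1 = Z.

H_0 = Z,  H_1 = Z.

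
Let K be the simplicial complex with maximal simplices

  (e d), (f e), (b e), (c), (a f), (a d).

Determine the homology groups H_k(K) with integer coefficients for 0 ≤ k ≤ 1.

H_0 ≅ Z^2,  H_1 ≅ Z.

K has 6 vertices, 5 edges.
rank ∂_0 = 0, rank ∂_1 = 4 ⇒ b_0 = 6 − 0 − 4 = 2; all invariant factors of ∂_1 are 1 so no torsion. So H_0 ≅ Z^2.
rank ∂_1 = 4, rank ∂_2 = 0 ⇒ b_1 = 5 − 4 − 0 = 1. So H_1 ≅ Z.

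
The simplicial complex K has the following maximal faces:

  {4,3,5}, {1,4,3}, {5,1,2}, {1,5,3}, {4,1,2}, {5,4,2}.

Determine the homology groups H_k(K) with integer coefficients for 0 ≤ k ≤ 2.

H_0 ≅ Z,  H_1 = 0,  H_2 ≅ Z.

We work with the vertex ordering 1 < 2 < 3 < 4 < 5. The simplices of K, each written with vertices in increasing order, are:

  0-simplices (5): [1], [2], [3], [4], [5]
  1-simplices (9): [1,2], [1,3], [1,4], [1,5], [2,4], [2,5], [3,4], [3,5], [4,5]
  2-simplices (6): [1,2,4], [1,2,5], [1,3,4], [1,3,5], [2,4,5], [3,4,5]

giving chain groups C_0 ≅ Z^5, C_1 ≅ Z^9, C_2 ≅ Z^6.

∂_1: C_1 → C_0 is given by ∂[p,q] = [q] − [p].
This gives a 5×9 integer matrix of rank 4; reducing to Smith normal form yields diagonal entries (1,1,1,1).

∂_2: C_2 → C_1 sends each 2-simplex [p,q,r] to [q,r] − [p,r] + [p,q]. For instance
  ∂[3,4,5] = [4,5] − [3,5] + [3,4],
  ∂[2,4,5] = [4,5] − [2,5] + [2,4].
The resulting 9×6 matrix has rank 5, and its Smith normal form has invariant factors (1,1,1,1,1).

Now H_k = ker ∂_k / im ∂_{k+1}, so:

  H_0: rank C_0 − rank ∂_1 = 5 − 4 = 1, and the invariant factors of ∂_1 are all 1, so H_0 = Z.
  H_1: rank ker ∂_1 − rank ∂_2 = (9 − 4) − 5 = 0, and the invariant factors of ∂_2 are all 1, so H_1 = 0.
  H_2: rank ker ∂_2 − rank ∂_3 = (6 − 5) − 0 = 1, and there is no ∂_3, so H_2 = Z.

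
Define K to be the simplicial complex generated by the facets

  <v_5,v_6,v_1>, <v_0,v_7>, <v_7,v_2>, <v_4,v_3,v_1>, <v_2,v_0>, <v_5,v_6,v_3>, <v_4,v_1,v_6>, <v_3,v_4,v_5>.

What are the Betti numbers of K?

b_0 = 2, b_1 = 2, b_2 = 0.

Take the total order v_0 < v_1 < v_2 < v_3 < v_4 < v_5 < v_6 < v_7 on the vertex set. Then K (dimension 2) consists of the simplices:

  0-simplices (8): [v_0], [v_1], [v_2], [v_3], [v_4], [v_5], [v_6], [v_7]
  1-simplices (13): [v_0,v_2], [v_0,v_7], [v_1,v_3], [v_1,v_4], [v_1,v_5], [v_1,v_6], [v_2,v_7], [v_3,v_4], [v_3,v_5], [v_3,v_6], [v_4,v_5], [v_4,v_6], [v_5,v_6]
  2-simplices (5): [v_1,v_3,v_4], [v_1,v_4,v_6], [v_1,v_5,v_6], [v_3,v_4,v_5], [v_3,v_5,v_6]

so the chain groups are C_0 ≅ Z^8, C_1 ≅ Z^13, C_2 ≅ Z^5.

The boundary map ∂_1: C_1 → C_0 is given by ∂[p,q] = [q] − [p].
The resulting 8×13 matrix has rank 6, and its Smith normal form has invariant factors (1,1,1,1,1,1).

The boundary map ∂_2: C_2 → C_1 maps a triangle to the signed sum of its edges. For instance
  ∂[v_1,v_4,v_6] = [v_4,v_6] − [v_1,v_6] + [v_1,v_4],
  ∂[v_3,v_4,v_5] = [v_4,v_5] − [v_3,v_5] + [v_3,v_4].
As a 13×5 matrix over Z this has rank 5, with invariant factors (1,1,1,1,1).

From H_k ≅ ker(∂_k) / im(∂_{k+1}) we obtain:

  H_0: rank C_0 − rank ∂_1 = 8 − 6 = 2, and the invariant factors of ∂_1 are all 1, so H_0 ≅ Z^2.
  H_1: rank ker ∂_1 − rank ∂_2 = (13 − 6) − 5 = 2, and the invariant factors of ∂_2 are all 1, so H_1 ≅ Z^2.
  H_2: rank ker ∂_2 − rank ∂_3 = (5 − 5) − 0 = 0, and there is no ∂_3, so H_2 ≅ 0.

(K is a triangulation of the disjoint union of the circle S^1 and the Möbius band.)

Hence the Betti numbers are b_0 = 2, b_1 = 2, b_2 = 0.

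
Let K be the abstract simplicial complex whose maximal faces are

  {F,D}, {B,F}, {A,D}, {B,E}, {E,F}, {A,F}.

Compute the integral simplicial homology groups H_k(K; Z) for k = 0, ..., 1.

H_0 = Z,  H_1 = Z^2.

Take the total order A < B < D < E < F on the vertex set. Then K (dimension 1) consists of the simplices:

  0-simplices (5): A, B, D, E, F
  1-simplices (6): AD, AF, BE, BF, DF, EF

so the chain groups are C_0 ≅ Z^5, C_1 ≅ Z^6.

∂_1: C_1 → C_0 maps an edge to its endpoints' difference, ∂[p,q] = q − p. For instance
  ∂AD = D − A.
As a 5×6 matrix over Z this has rank 4, with invariant factors (1,1,1,1).

From H_k ≅ ker(∂_k) / im(∂_{k+1}) we obtain:

  H_0: rank C_0 − rank ∂_1 = 5 − 4 = 1, and the invariant factors of ∂_1 are all 1, so H_0 ≅ Z.
  H_1: rank ker ∂_1 − rank ∂_2 = (6 − 4) − 0 = 2, and there is no ∂_2, so H_1 ≅ Z^2.

(K is a triangulation of a wedge of 2 circles.)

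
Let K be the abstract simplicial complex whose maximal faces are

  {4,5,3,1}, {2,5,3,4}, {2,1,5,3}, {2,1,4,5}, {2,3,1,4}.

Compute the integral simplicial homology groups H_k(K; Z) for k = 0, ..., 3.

Fix the vertex order 1 < 2 < 3 < 4 < 5 and write every simplex with vertices in increasing order. Then dim K = 3 and the simplices of K are:

  0-simplices (5): [1], [2], [3], [4], [5]
  1-simplices (10): [1,2], [1,3], [1,4], [1,5], [2,3], [2,4], [2,5], [3,4], [3,5], [4,5]
  2-simplices (10): [1,2,3], [1,2,4], [1,2,5], [1,3,4], [1,3,5], [1,4,5], [2,3,4], [2,3,5], [2,4,5], [3,4,5]
  3-simplices (5): [1,2,3,4], [1,2,3,5], [1,2,4,5], [1,3,4,5], [2,3,4,5]

so the chain groups are C_0 ≅ Z^5, C_1 ≅ Z^10, C_2 ≅ Z^10, C_3 ≅ Z^5.

The boundary map ∂_1: C_1 → C_0 sends each edge [p,q] (with p < q) to q − p.
The 5×10 boundary matrix has rank 4 and Smith normal form diag(1,1,1,1).

The boundary map ∂_2: C_2 → C_1 acts by ∂[p,q,r] = [q,r] − [p,r] + [p,q]. For instance
  ∂[2,4,5] = [4,5] − [2,5] + [2,4],
  ∂[2,3,5] = [3,5] − [2,5] + [2,3].
The resulting 10×10 matrix has rank 6, and its Smith normal form has invariant factors (1,1,1,1,1,1).

∂_3: C_3 → C_2 sends each 3-simplex σ to the alternating sum Σ_i (−1)^i (σ with its i-th vertex removed). For instance
  ∂[1,2,3,5] = [2,3,5] − [1,3,5] + [1,2,5] − [1,2,3],
  ∂[1,3,4,5] = [3,4,5] − [1,4,5] + [1,3,5] − [1,3,4].
The resulting 10×5 matrix has rank 4, and its Smith normal form has invariant factors (1,1,1,1).

Reading off H_k = ker ∂_k / im ∂_{k+1}:

  H_0: rank C_0 − rank ∂_1 = 5 − 4 = 1, and the invariant factors of ∂_1 are all 1, so H_0 ≅ Z.
  H_1: rank ker ∂_1 − rank ∂_2 = (10 − 4) − 6 = 0, and the invariant factors of ∂_2 are all 1, so H_1 ≅ 0.
  H_2: rank ker ∂_2 − rank ∂_3 = (10 − 6) − 4 = 0, and the invariant factors of ∂_3 are all 1, so H_2 ≅ 0.
  H_3: rank ker ∂_3 − rank ∂_4 = (5 − 4) − 0 = 1, and there is no ∂_4, so H_3 ≅ Z.

H_0 = Z,  H_1 = 0,  H_2 = 0,  H_3 = Z.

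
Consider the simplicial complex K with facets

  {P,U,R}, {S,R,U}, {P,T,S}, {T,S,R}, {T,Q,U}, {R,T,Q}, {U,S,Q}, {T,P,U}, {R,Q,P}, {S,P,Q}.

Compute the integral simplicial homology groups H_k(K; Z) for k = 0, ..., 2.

We work with the vertex ordering P < Q < R < S < T < U. The simplices of K, each written with vertices in increasing order, are:

  0-simplices (6): P, Q, R, S, T, U
  1-simplices (15): PQ, PR, PS, PT, PU, QR, QS, QT, QU, RS, RT, RU, ST, SU, TU
  2-simplices (10): PQR, PQS, PRU, PST, PTU, QRT, QSU, QTU, RST, RSU

so the chain groups are C_0 ≅ Z^6, C_1 ≅ Z^15, C_2 ≅ Z^10.

Boundary ∂_1: C_1 → C_0 is given by ∂[p,q] = [q] − [p]. For instance
  ∂QR = R − Q.
The 6×15 boundary matrix has rank 5 and Smith normal form diag(1,1,1,1,1).

Boundary ∂_2: C_2 → C_1 maps a triangle to the signed sum of its edges. For instance
  ∂RSU = SU − RU + RS,
  ∂RST = ST − RT + RS.
As a 15×10 matrix over Z this has rank 10, with invariant factors (1,1,1,1,1,1,1,1,1,2).

Reading off H_k = ker ∂_k / im ∂_{k+1}:

  H_0: rank C_0 − rank ∂_1 = 6 − 5 = 1, and the invariant factors of ∂_1 are all 1, so H_0 = Z.
  H_1: rank ker ∂_1 − rank ∂_2 = (15 − 5) − 10 = 0, and ∂_2 has invariant factor 2 > 1, so H_1 = Z/2Z.
  H_2: rank ker ∂_2 − rank ∂_3 = (10 − 10) − 0 = 0, and there is no ∂_3, so H_2 = 0.

H_0 = Z,  H_1 = Z/2Z,  H_2 = 0.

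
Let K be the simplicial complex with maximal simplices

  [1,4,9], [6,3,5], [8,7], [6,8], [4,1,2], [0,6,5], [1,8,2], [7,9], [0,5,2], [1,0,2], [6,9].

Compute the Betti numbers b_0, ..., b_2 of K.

b_0 = 1, b_1 = 3, b_2 = 0.

Fix the vertex order 0 < 1 < 2 < 3 < 4 < 5 < 6 < 7 < 8 < 9 and write every simplex with vertices in increasing order. Then dim K = 2 and the simplices of K are:

  0-simplices (10): [0], [1], [2], [3], [4], [5], [6], [7], [8], [9]
  1-simplices (19): [0,1], [0,2], [0,5], [0,6], [1,2], [1,4], [1,8], [1,9], [2,4], [2,5], [2,8], [3,5], [3,6], [4,9], [5,6], [6,8], [6,9], [7,8], [7,9]
  2-simplices (7): [0,1,2], [0,2,5], [0,5,6], [1,2,4], [1,2,8], [1,4,9], [3,5,6]

so the chain groups are C_0 ≅ Z^10, C_1 ≅ Z^19, C_2 ≅ Z^7.

Boundary ∂_1: C_1 → C_0 sends each edge [p,q] (with p < q) to q − p. For instance
  ∂[2,8] = [8] − [2].
The resulting 10×19 matrix has rank 9, and its Smith normal form has invariant factors (1,1,1,1,1,1,1,1,1).

Boundary ∂_2: C_2 → C_1 sends each 2-simplex [p,q,r] to [q,r] − [p,r] + [p,q]. For instance
  ∂[1,2,8] = [2,8] − [1,8] + [1,2],
  ∂[1,2,4] = [2,4] − [1,4] + [1,2].
As a 19×7 matrix over Z this has rank 7, with invariant factors (1,1,1,1,1,1,1).

Reading off H_k = ker ∂_k / im ∂_{k+1}:

  H_0: rank C_0 − rank ∂_1 = 10 − 9 = 1, and the invariant factors of ∂_1 are all 1, so H_0 = Z.
  H_1: rank ker ∂_1 − rank ∂_2 = (19 − 9) − 7 = 3, and the invariant factors of ∂_2 are all 1, so H_1 = Z^3.
  H_2: rank ker ∂_2 − rank ∂_3 = (7 − 7) − 0 = 0, and there is no ∂_3, so H_2 = 0.

As a check, the Euler characteristic is 10 − 19 + 7 = -2, which agrees with 1 − 3 + 0 = -2.

Hence the Betti numbers are b_0 = 1, b_1 = 3, b_2 = 0.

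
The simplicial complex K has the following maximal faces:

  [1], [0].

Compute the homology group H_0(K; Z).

Take the total order 0 < 1 on the vertex set. Then K (dimension 0) consists of the simplices:

  0-simplices (2): [0], [1]

so the chain groups are C_0 ≅ Z^2.

From H_k ≅ ker(∂_k) / im(∂_{k+1}) we obtain:

  H_0: rank C_0 − rank ∂_1 = 2 − 0 = 2, and there is no ∂_1, so H_0 = Z^2.

H_0 ≅ Z^2.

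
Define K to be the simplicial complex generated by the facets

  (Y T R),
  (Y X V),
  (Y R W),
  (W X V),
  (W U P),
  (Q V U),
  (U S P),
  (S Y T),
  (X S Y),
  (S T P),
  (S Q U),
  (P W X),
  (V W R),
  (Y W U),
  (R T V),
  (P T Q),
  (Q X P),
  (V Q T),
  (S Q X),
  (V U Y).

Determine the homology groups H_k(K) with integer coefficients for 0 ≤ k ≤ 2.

H_0 ≅ Z,  H_1 ≅ Z ⊕ Z_2,  H_2 = 0.

We work with the vertex ordering P < Q < R < S < T < U < V < W < X < Y. The simplices of K, each written with vertices in increasing order, are:

  0-simplices (10): P, Q, R, S, T, U, V, W, X, Y
  1-simplices (30): PQ, PS, PT, PU, PW, PX, QS, QT, QU, QV, QX, RT, RV, RW, RY, ST, SU, SX, SY, TV, TY, UV, UW, UY, VW, VX, VY, WX, WY, XY
  2-simplices (20): PQT, PQX, PST, PSU, PUW, PWX, QSU, QSX, QTV, QUV, RTV, RTY, RVW, RWY, STY, SXY, UVY, UWY, VWX, VXY

giving chain groups C_0 ≅ Z^10, C_1 ≅ Z^30, C_2 ≅ Z^20.

Boundary ∂_1: C_1 → C_0 sends each edge [p,q] (with p < q) to q − p.
This gives a 10×30 integer matrix of rank 9; reducing to Smith normal form yields diagonal entries (1,1,1,1,1,1,1,1,1).

Boundary ∂_2: C_2 → C_1 acts by ∂[p,q,r] = [q,r] − [p,r] + [p,q]. For instance
  ∂UVY = VY − UY + UV,
  ∂QSX = SX − QX + QS.
The resulting 30×20 matrix has rank 20, and its Smith normal form has invariant factors (1,1,1,1,1,1,1,1,1,1,1,1,1,1,1,1,1,1,1,2).

Reading off H_k = ker ∂_k / im ∂_{k+1}:

  H_0: rank C_0 − rank ∂_1 = 10 − 9 = 1, and the invariant factors of ∂_1 are all 1, so H_0 ≅ Z.
  H_1: rank ker ∂_1 − rank ∂_2 = (30 − 9) − 20 = 1, and ∂_2 has invariant factor 2 > 1, so H_1 ≅ Z ⊕ Z_2.
  H_2: rank ker ∂_2 − rank ∂_3 = (20 − 20) − 0 = 0, and there is no ∂_3, so H_2 ≅ 0.

As a check, the Euler characteristic is 10 − 30 + 20 = 0, which agrees with 1 − 1 + 0 = 0.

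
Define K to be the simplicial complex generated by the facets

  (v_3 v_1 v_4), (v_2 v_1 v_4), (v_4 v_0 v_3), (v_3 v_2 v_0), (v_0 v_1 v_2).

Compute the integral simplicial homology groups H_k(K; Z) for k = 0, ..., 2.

H_0 = Z,  H_1 = Z,  H_2 = 0.

Fix the vertex order v_0 < v_1 < v_2 < v_3 < v_4 and write every simplex with vertices in increasing order. Then dim K = 2 and the simplices of K are:

  0-simplices (5): [v_0], [v_1], [v_2], [v_3], [v_4]
  1-simplices (10): [v_0,v_1], [v_0,v_2], [v_0,v_3], [v_0,v_4], [v_1,v_2], [v_1,v_3], [v_1,v_4], [v_2,v_3], [v_2,v_4], [v_3,v_4]
  2-simplices (5): [v_0,v_1,v_2], [v_0,v_2,v_3], [v_0,v_3,v_4], [v_1,v_2,v_4], [v_1,v_3,v_4]

so the chain groups are C_0 ≅ Z^5, C_1 ≅ Z^10, C_2 ≅ Z^5.

∂_1: C_1 → C_0 maps an edge to its endpoints' difference, ∂[p,q] = q − p. For instance
  ∂[v_1,v_4] = [v_4] − [v_1].
As a 5×10 matrix over Z this has rank 4, with invariant factors (1,1,1,1).

∂_2: C_2 → C_1 maps a triangle to the signed sum of its edges. For instance
  ∂[v_0,v_3,v_4] = [v_3,v_4] − [v_0,v_4] + [v_0,v_3],
  ∂[v_0,v_2,v_3] = [v_2,v_3] − [v_0,v_3] + [v_0,v_2].
This gives a 10×5 integer matrix of rank 5; reducing to Smith normal form yields diagonal entries (1,1,1,1,1).

Now H_k = ker ∂_k / im ∂_{k+1}, so:

  H_0: rank C_0 − rank ∂_1 = 5 − 4 = 1, and the invariant factors of ∂_1 are all 1, so H_0 = Z.
  H_1: rank ker ∂_1 − rank ∂_2 = (10 − 4) − 5 = 1, and the invariant factors of ∂_2 are all 1, so H_1 = Z.
  H_2: rank ker ∂_2 − rank ∂_3 = (5 − 5) − 0 = 0, and there is no ∂_3, so H_2 = 0.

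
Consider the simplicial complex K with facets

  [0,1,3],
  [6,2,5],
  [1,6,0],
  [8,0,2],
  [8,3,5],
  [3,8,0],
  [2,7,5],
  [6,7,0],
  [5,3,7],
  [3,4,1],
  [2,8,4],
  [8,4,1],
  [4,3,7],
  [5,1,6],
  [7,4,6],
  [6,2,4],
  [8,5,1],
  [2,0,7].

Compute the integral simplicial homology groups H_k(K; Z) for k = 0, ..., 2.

H_0 ≅ Z,  H_1 ≅ Z ⊕ Z/2,  H_2 = 0.

Order the vertices as 0 < 1 < 2 < 3 < 4 < 5 < 6 < 7 < 8. Listing each simplex with vertices in this order, K has dimension 2 with simplices:

  0-simplices (9): [0], [1], [2], [3], [4], [5], [6], [7], [8]
  1-simplices (27): (27 of them)
  2-simplices (18): [0,1,3], [0,1,6], [0,2,7], [0,2,8], [0,3,8], [0,6,7], [1,3,4], [1,4,8], [1,5,6], [1,5,8], [2,4,6], [2,4,8], [2,5,6], [2,5,7], [3,4,7], [3,5,7], [3,5,8], [4,6,7]

giving chain groups C_0 ≅ Z^9, C_1 ≅ Z^27, C_2 ≅ Z^18.

Boundary ∂_1: C_1 → C_0 sends each edge [p,q] (with p < q) to q − p. For instance
  ∂[0,3] = [3] − [0].
This gives a 9×27 integer matrix of rank 8; reducing to Smith normal form yields diagonal entries (1,1,1,1,1,1,1,1).

The boundary map ∂_2: C_2 → C_1 acts by ∂[p,q,r] = [q,r] − [p,r] + [p,q]. For instance
  ∂[1,5,6] = [5,6] − [1,6] + [1,5],
  ∂[2,5,6] = [5,6] − [2,6] + [2,5].
As a 27×18 matrix over Z this has rank 18, with invariant factors (1,1,1,1,1,1,1,1,1,1,1,1,1,1,1,1,1,2).

From H_k ≅ ker(∂_k) / im(∂_{k+1}) we obtain:

  H_0: rank C_0 − rank ∂_1 = 9 − 8 = 1, and the invariant factors of ∂_1 are all 1, so H_0 ≅ Z.
  H_1: rank ker ∂_1 − rank ∂_2 = (27 − 8) − 18 = 1, and ∂_2 has invariant factor 2 > 1, so H_1 ≅ Z ⊕ Z/2.
  H_2: rank ker ∂_2 − rank ∂_3 = (18 − 18) − 0 = 0, and there is no ∂_3, so H_2 ≅ 0.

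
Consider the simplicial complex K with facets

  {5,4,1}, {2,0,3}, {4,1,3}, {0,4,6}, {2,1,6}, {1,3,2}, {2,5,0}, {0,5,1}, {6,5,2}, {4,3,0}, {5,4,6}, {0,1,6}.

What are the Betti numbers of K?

b_0 = 1, b_1 = 0, b_2 = 0.

We work with the vertex ordering 0 < 1 < 2 < 3 < 4 < 5 < 6. The simplices of K, each written with vertices in increasing order, are:

  0-simplices (7): [0], [1], [2], [3], [4], [5], [6]
  1-simplices (18): [0,1], [0,2], [0,3], [0,4], [0,5], [0,6], [1,2], [1,3], [1,4], [1,5], [1,6], [2,3], [2,5], [2,6], [3,4], [4,5], [4,6], [5,6]
  2-simplices (12): [0,1,5], [0,1,6], [0,2,3], [0,2,5], [0,3,4], [0,4,6], [1,2,3], [1,2,6], [1,3,4], [1,4,5], [2,5,6], [4,5,6]

so the chain groups are C_0 ≅ Z^7, C_1 ≅ Z^18, C_2 ≅ Z^12.

∂_1: C_1 → C_0 is given by ∂[p,q] = [q] − [p].
This gives a 7×18 integer matrix of rank 6; reducing to Smith normal form yields diagonal entries (1,1,1,1,1,1).

∂_2: C_2 → C_1 maps a triangle to the signed sum of its edges. For instance
  ∂[2,5,6] = [5,6] − [2,6] + [2,5],
  ∂[1,2,6] = [2,6] − [1,6] + [1,2].
This gives a 18×12 integer matrix of rank 12; reducing to Smith normal form yields diagonal entries (1,1,1,1,1,1,1,1,1,1,1,2).

From H_k ≅ ker(∂_k) / im(∂_{k+1}) we obtain:

  H_0: rank C_0 − rank ∂_1 = 7 − 6 = 1, and the invariant factors of ∂_1 are all 1, so H_0 = Z.
  H_1: rank ker ∂_1 − rank ∂_2 = (18 − 6) − 12 = 0, and ∂_2 has invariant factor 2 > 1, so H_1 = Z/2Z.
  H_2: rank ker ∂_2 − rank ∂_3 = (12 − 12) − 0 = 0, and there is no ∂_3, so H_2 = 0.

(K is a triangulation of the real projective plane RP^2.)

Hence the Betti numbers are b_0 = 1, b_1 = 0, b_2 = 0.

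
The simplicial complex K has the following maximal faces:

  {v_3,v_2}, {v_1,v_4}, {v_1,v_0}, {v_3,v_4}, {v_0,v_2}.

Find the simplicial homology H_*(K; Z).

Take the total order v_0 < v_1 < v_2 < v_3 < v_4 on the vertex set. Then K (dimension 1) consists of the simplices:

  0-simplices (5): [v_0], [v_1], [v_2], [v_3], [v_4]
  1-simplices (5): [v_0,v_1], [v_0,v_2], [v_1,v_4], [v_2,v_3], [v_3,v_4]

giving chain groups C_0 ≅ Z^5, C_1 ≅ Z^5.

∂_1: C_1 → C_0 maps an edge to its endpoints' difference, ∂[p,q] = q − p. For instance
  ∂[v_0,v_1] = [v_1] − [v_0].
This gives a 5×5 integer matrix of rank 4; reducing to Smith normal form yields diagonal entries (1,1,1,1).

Now H_k = ker ∂_k / im ∂_{k+1}, so:

  H_0: rank C_0 − rank ∂_1 = 5 − 4 = 1, and the invariant factors of ∂_1 are all 1, so H_0 = Z.
  H_1: rank ker ∂_1 − rank ∂_2 = (5 − 4) − 0 = 1, and there is no ∂_2, so H_1 = Z.

As a check, the Euler characteristic is 5 − 5 = 0, which agrees with 1 − 1 = 0.

H_0 = Z,  H_1 = Z.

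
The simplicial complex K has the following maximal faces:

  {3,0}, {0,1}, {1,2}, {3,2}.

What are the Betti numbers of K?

b_0 = 1, b_1 = 1.

We work with the vertex ordering 0 < 1 < 2 < 3. The simplices of K, each written with vertices in increasing order, are:

  0-simplices (4): [0], [1], [2], [3]
  1-simplices (4): [0,1], [0,3], [1,2], [2,3]

so the chain groups are C_0 ≅ Z^4, C_1 ≅ Z^4.

∂_1: C_1 → C_0 maps an edge to its endpoints' difference, ∂[p,q] = q − p.
This gives a 4×4 integer matrix of rank 3; reducing to Smith normal form yields diagonal entries (1,1,1).

Now H_k = ker ∂_k / im ∂_{k+1}, so:

  H_0: rank C_0 − rank ∂_1 = 4 − 3 = 1, and the invariant factors of ∂_1 are all 1, so H_0 = Z.
  H_1: rank ker ∂_1 − rank ∂_2 = (4 − 3) − 0 = 1, and there is no ∂_2, so H_1 = Z.

As a check, the Euler characteristic is 4 − 4 = 0, which agrees with 1 − 1 = 0.

Hence the Betti numbers are b_0 = 1, b_1 = 1.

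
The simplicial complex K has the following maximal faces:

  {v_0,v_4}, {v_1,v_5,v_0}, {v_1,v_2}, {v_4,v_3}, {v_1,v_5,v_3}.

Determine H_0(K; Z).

We work with the vertex ordering v_0 < v_1 < v_2 < v_3 < v_4 < v_5. The simplices of K, each written with vertices in increasing order, are:

  0-simplices (6): [v_0], [v_1], [v_2], [v_3], [v_4], [v_5]
  1-simplices (8): [v_0,v_1], [v_0,v_4], [v_0,v_5], [v_1,v_2], [v_1,v_3], [v_1,v_5], [v_3,v_4], [v_3,v_5]
  2-simplices (2): [v_0,v_1,v_5], [v_1,v_3,v_5]

Hence C_0 ≅ Z^6, C_1 ≅ Z^8, C_2 ≅ Z^2.

The boundary map ∂_1: C_1 → C_0 maps an edge to its endpoints' difference, ∂[p,q] = q − p. For instance
  ∂[v_1,v_5] = [v_5] − [v_1].
As a 6×8 matrix over Z this has rank 5, with invariant factors (1,1,1,1,1).

∂_2: C_2 → C_1 maps a triangle to the signed sum of its edges. For instance
  ∂[v_1,v_3,v_5] = [v_3,v_5] − [v_1,v_5] + [v_1,v_3],
  ∂[v_0,v_1,v_5] = [v_1,v_5] − [v_0,v_5] + [v_0,v_1].
The 8×2 boundary matrix has rank 2 and Smith normal form diag(1,1).

Now H_k = ker ∂_k / im ∂_{k+1}, so:

  H_0: rank C_0 − rank ∂_1 = 6 − 5 = 1, and the invariant factors of ∂_1 are all 1, so H_0 = Z.

H_0 = Z.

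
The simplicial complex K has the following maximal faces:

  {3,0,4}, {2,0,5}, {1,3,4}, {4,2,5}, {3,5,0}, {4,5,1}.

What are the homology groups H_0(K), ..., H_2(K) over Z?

H_0 ≅ Z,  H_1 ≅ Z,  H_2 = 0.

Order the vertices as 0 < 1 < 2 < 3 < 4 < 5. Listing each simplex with vertices in this order, K has dimension 2 with simplices:

  0-simplices (6): [0], [1], [2], [3], [4], [5]
  1-simplices (12): [0,2], [0,3], [0,4], [0,5], [1,3], [1,4], [1,5], [2,4], [2,5], [3,4], [3,5], [4,5]
  2-simplices (6): [0,2,5], [0,3,4], [0,3,5], [1,3,4], [1,4,5], [2,4,5]

so the chain groups are C_0 ≅ Z^6, C_1 ≅ Z^12, C_2 ≅ Z^6.

The boundary map ∂_1: C_1 → C_0 is given by ∂[p,q] = [q] − [p]. For instance
  ∂[1,4] = [4] − [1].
This gives a 6×12 integer matrix of rank 5; reducing to Smith normal form yields diagonal entries (1,1,1,1,1).

∂_2: C_2 → C_1 maps a triangle to the signed sum of its edges. For instance
  ∂[0,3,5] = [3,5] − [0,5] + [0,3],
  ∂[0,2,5] = [2,5] − [0,5] + [0,2].
The 12×6 boundary matrix has rank 6 and Smith normal form diag(1,1,1,1,1,1).

Reading off H_k = ker ∂_k / im ∂_{k+1}:

  H_0: rank C_0 − rank ∂_1 = 6 − 5 = 1, and the invariant factors of ∂_1 are all 1, so H_0 ≅ Z.
  H_1: rank ker ∂_1 − rank ∂_2 = (12 − 5) − 6 = 1, and the invariant factors of ∂_2 are all 1, so H_1 ≅ Z.
  H_2: rank ker ∂_2 − rank ∂_3 = (6 − 6) − 0 = 0, and there is no ∂_3, so H_2 ≅ 0.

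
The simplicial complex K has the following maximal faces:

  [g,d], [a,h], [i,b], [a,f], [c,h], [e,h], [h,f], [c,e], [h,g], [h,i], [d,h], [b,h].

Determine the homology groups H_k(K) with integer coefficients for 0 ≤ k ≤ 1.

H_0 ≅ Z,  H_1 ≅ Z^4.

Take the total order a < b < c < d < e < f < g < h < i on the vertex set. Then K (dimension 1) consists of the simplices:

  0-simplices (9): a, b, c, d, e, f, g, h, i
  1-simplices (12): af, ah, bh, bi, ce, ch, dg, dh, eh, fh, gh, hi

giving chain groups C_0 ≅ Z^9, C_1 ≅ Z^12.

Boundary ∂_1: C_1 → C_0 sends each edge [p,q] (with p < q) to q − p. For instance
  ∂ah = h − a.
The 9×12 boundary matrix has rank 8 and Smith normal form diag(1,1,1,1,1,1,1,1).

Computing H_k = (kernel of ∂_k) / (image of ∂_{k+1}):

  H_0: rank C_0 − rank ∂_1 = 9 − 8 = 1, and the invariant factors of ∂_1 are all 1, so H_0 = Z.
  H_1: rank ker ∂_1 − rank ∂_2 = (12 − 8) − 0 = 4, and there is no ∂_2, so H_1 = Z^4.

(K is a triangulation of a wedge of 4 circles.)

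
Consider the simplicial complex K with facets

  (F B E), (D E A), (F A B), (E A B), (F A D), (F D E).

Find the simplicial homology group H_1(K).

We work with the vertex ordering A < B < D < E < F. The simplices of K, each written with vertices in increasing order, are:

  0-simplices (5): A, B, D, E, F
  1-simplices (9): AB, AD, AE, AF, BE, BF, DE, DF, EF
  2-simplices (6): ABE, ABF, ADE, ADF, BEF, DEF

Hence C_0 ≅ Z^5, C_1 ≅ Z^9, C_2 ≅ Z^6.

∂_1: C_1 → C_0 sends each edge [p,q] (with p < q) to q − p.
As a 5×9 matrix over Z this has rank 4, with invariant factors (1,1,1,1).

∂_2: C_2 → C_1 sends each 2-simplex [p,q,r] to [q,r] − [p,r] + [p,q]. For instance
  ∂ADF = DF − AF + AD,
  ∂ADE = DE − AE + AD.
This gives a 9×6 integer matrix of rank 5; reducing to Smith normal form yields diagonal entries (1,1,1,1,1).

Computing H_k = (kernel of ∂_k) / (image of ∂_{k+1}):

  H_1: rank ker ∂_1 − rank ∂_2 = (9 − 4) − 5 = 0, and the invariant factors of ∂_2 are all 1, so H_1 ≅ 0.

H_1 ≅ 0.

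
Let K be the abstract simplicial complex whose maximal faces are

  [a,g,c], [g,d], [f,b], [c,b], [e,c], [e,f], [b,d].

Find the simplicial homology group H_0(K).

We work with the vertex ordering a < b < c < d < e < f < g. The simplices of K, each written with vertices in increasing order, are:

  0-simplices (7): a, b, c, d, e, f, g
  1-simplices (9): ac, ag, bc, bd, bf, ce, cg, dg, ef
  2-simplices (1): acg

giving chain groups C_0 ≅ Z^7, C_1 ≅ Z^9, C_2 ≅ Z^1.

Boundary ∂_1: C_1 → C_0 is given by ∂[p,q] = [q] − [p]. For instance
  ∂bc = c − b.
The 7×9 boundary matrix has rank 6 and Smith normal form diag(1,1,1,1,1,1).

Boundary ∂_2: C_2 → C_1 sends each 2-simplex [p,q,r] to [q,r] − [p,r] + [p,q]. For instance
  ∂acg = cg − ag + ac.
The resulting 9×1 matrix has rank 1, and its Smith normal form has invariant factors (1).

Now H_k = ker ∂_k / im ∂_{k+1}, so:

  H_0: rank C_0 − rank ∂_1 = 7 − 6 = 1, and the invariant factors of ∂_1 are all 1, so H_0 ≅ Z.

H_0 = Z.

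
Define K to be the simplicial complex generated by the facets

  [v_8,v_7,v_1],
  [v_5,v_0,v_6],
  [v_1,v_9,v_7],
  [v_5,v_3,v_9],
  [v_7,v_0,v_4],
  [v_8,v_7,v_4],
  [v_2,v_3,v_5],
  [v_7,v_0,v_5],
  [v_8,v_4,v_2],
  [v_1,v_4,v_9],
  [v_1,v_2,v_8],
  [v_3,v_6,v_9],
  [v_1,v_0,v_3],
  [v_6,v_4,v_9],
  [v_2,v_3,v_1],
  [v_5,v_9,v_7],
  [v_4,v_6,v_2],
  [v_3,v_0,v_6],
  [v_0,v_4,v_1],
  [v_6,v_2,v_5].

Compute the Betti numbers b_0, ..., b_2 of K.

We work with the vertex ordering v_0 < v_1 < v_2 < v_3 < v_4 < v_5 < v_6 < v_7 < v_8 < v_9. The simplices of K, each written with vertices in increasing order, are:

  0-simplices (10): [v_0], [v_1], [v_2], [v_3], [v_4], [v_5], [v_6], [v_7], [v_8], [v_9]
  1-simplices (30): (30 of them)
  2-simplices (20): (20 of them)

Hence C_0 ≅ Z^10, C_1 ≅ Z^30, C_2 ≅ Z^20.

The boundary map ∂_1: C_1 → C_0 maps an edge to its endpoints' difference, ∂[p,q] = q − p.
As a 10×30 matrix over Z this has rank 9, with invariant factors (1,1,1,1,1,1,1,1,1).

The boundary map ∂_2: C_2 → C_1 sends each 2-simplex [p,q,r] to [q,r] − [p,r] + [p,q]. For instance
  ∂[v_0,v_1,v_3] = [v_1,v_3] − [v_0,v_3] + [v_0,v_1],
  ∂[v_3,v_5,v_9] = [v_5,v_9] − [v_3,v_9] + [v_3,v_5].
As a 30×20 matrix over Z this has rank 20, with invariant factors (1,1,1,1,1,1,1,1,1,1,1,1,1,1,1,1,1,1,1,2).

Now H_k = ker ∂_k / im ∂_{k+1}, so:

  H_0: rank C_0 − rank ∂_1 = 10 − 9 = 1, and the invariant factors of ∂_1 are all 1, so H_0 ≅ Z.
  H_1: rank ker ∂_1 − rank ∂_2 = (30 − 9) − 20 = 1, and ∂_2 has invariant factor 2 > 1, so H_1 ≅ Z ⊕ Z_2.
  H_2: rank ker ∂_2 − rank ∂_3 = (20 − 20) − 0 = 0, and there is no ∂_3, so H_2 ≅ 0.

As a check, the Euler characteristic is 10 − 30 + 20 = 0, which agrees with 1 − 1 + 0 = 0.

Hence the Betti numbers are b_0 = 1, b_1 = 1, b_2 = 0.

b_0 = 1, b_1 = 1, b_2 = 0.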